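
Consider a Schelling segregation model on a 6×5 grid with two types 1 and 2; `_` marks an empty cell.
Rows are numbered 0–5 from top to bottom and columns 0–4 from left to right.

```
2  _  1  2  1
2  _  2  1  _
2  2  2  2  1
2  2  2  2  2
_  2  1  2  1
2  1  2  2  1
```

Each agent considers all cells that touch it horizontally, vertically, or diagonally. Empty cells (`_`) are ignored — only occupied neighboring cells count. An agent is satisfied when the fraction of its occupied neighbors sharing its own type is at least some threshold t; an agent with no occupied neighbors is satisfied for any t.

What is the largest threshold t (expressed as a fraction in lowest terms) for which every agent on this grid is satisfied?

Row 0: (0,0)2 1/1 · (0,2)1 1/3 · (0,3)2 1/4 · (0,4)1 1/2
Row 1: (1,0)2 3/3 · (1,2)2 4/6 · (1,3)1 3/7
Row 2: (2,0)2 4/4 · (2,1)2 7/7 · (2,2)2 6/7 · (2,3)2 5/7 · (2,4)1 1/4
Row 3: (3,0)2 4/4 · (3,1)2 6/7 · (3,2)2 7/8 · (3,3)2 5/8 · (3,4)2 3/5
Row 4: (4,1)2 5/7 · (4,2)1 1/8 · (4,3)2 5/8 · (4,4)1 1/5
Row 5: (5,0)2 1/2 · (5,1)1 1/4 · (5,2)2 3/5 · (5,3)2 2/5 · (5,4)1 1/3
The smallest same-type fraction is 1/8 at (4,2), which reduces to 1/8. Any threshold above that leaves this agent unsatisfied.

1/8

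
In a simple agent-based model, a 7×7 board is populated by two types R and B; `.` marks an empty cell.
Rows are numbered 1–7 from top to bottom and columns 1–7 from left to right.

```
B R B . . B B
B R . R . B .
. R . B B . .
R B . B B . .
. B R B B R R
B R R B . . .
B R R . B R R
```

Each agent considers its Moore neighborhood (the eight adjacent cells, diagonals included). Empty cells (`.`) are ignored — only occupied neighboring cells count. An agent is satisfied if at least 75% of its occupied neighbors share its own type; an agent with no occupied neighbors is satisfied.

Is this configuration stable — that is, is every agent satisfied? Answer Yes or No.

No

(1,1)B 1/3 not
(1,2)R 1/4 not
(1,3)B 0/3 not
(1,6)B 2/2 satisfied
(1,7)B 2/2 satisfied
(2,1)B 1/4 not
(2,2)R 2/5 not
(2,4)R 0/3 not
(2,6)B 3/3 satisfied
(3,2)R 2/4 not
(3,4)B 3/4 satisfied
(3,5)B 4/5 satisfied
(4,1)R 1/3 not
(4,2)B 1/4 not
(4,4)B 5/6 satisfied
(4,5)B 5/6 satisfied
(5,2)B 2/6 not
(5,3)R 2/7 not
(5,4)B 4/6 not
(5,5)B 4/5 satisfied
(5,6)R 1/3 not
(5,7)R 1/1 satisfied
(6,1)B 2/4 not
(6,2)R 4/7 not
(6,3)R 4/7 not
(6,4)B 3/6 not
(7,1)B 1/3 not
(7,2)R 3/5 not
(7,3)R 3/4 satisfied
(7,5)B 1/2 not
(7,6)R 1/2 not
(7,7)R 1/1 satisfied
For instance (1,1) has only 1/3 same-type neighbors, below 3/4.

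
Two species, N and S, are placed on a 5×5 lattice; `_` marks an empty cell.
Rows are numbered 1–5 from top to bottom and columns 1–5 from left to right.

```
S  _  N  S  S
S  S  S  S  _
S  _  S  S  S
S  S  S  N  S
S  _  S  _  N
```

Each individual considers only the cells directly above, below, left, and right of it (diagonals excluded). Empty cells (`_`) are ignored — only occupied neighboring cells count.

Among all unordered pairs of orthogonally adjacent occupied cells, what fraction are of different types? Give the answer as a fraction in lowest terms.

Scan each occupied cell's neighbors to the right and below so each pair is counted once.
From row 1: 2 unlike of 5 pairs (running 2/5).
From row 2: 0 unlike of 6 pairs (running 2/11).
From row 3: 1 unlike of 6 pairs (running 3/17).
From row 4: 3 unlike of 7 pairs (running 6/24).
Total adjacent occupied pairs: 24; unlike-type pairs: 6.
6/24 reduces to 1/4.

1/4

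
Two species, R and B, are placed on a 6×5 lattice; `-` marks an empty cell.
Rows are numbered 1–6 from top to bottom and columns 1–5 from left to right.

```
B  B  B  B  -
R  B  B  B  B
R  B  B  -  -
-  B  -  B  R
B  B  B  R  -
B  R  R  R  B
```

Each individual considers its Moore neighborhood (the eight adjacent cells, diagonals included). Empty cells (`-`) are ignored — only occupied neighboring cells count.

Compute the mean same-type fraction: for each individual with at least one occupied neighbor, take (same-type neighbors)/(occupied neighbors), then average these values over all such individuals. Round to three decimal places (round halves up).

0.645

Row 1: (1,1)B 2/3 · (1,2)B 4/5 · (1,3)B 5/5 · (1,4)B 4/4
Row 2: (2,1)R 1/5 · (2,2)B 6/8 · (2,3)B 7/7 · (2,4)B 5/5 · (2,5)B 2/2
Row 3: (3,1)R 1/4 · (3,2)B 4/6 · (3,3)B 6/6
Row 4: (4,2)B 5/6 · (4,4)B 2/4 · (4,5)R 1/2
Row 5: (5,1)B 3/4 · (5,2)B 4/6 · (5,3)B 3/7 · (5,4)R 3/6
Row 6: (6,1)B 2/3 · (6,2)R 1/5 · (6,3)R 3/5 · (6,4)R 2/4 · (6,5)B 0/2
Sum over 24 individuals: 2/3 + 4/5 + 5/5 + 4/4 + 1/5 + 6/8 + 7/7 + 5/5 + 2/2 + 1/4 + 4/6 + 6/6 + 5/6 + 2/4 + 1/2 + 3/4 + 4/6 + 3/7 + 3/6 + 2/3 + 1/5 + 3/5 + 2/4 + 0/2 = 2167/140; mean = 2167/140 ÷ 24 = 2167/3360 = 0.644940… → 0.645.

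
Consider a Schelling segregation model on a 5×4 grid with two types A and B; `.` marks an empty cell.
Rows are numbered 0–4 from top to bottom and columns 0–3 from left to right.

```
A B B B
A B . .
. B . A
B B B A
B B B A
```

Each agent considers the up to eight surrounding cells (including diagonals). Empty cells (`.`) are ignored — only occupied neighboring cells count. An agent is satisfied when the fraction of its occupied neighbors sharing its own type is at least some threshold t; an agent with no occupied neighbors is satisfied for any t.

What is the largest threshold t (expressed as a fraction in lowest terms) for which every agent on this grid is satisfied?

1/4

(0,0)A 1/3
(0,1)B 2/4
(0,2)B 3/3
(0,3)B 1/1
(1,0)A 1/4
(1,1)B 3/5
(2,1)B 4/5
(2,3)A 1/2
(3,0)B 4/4
(3,1)B 6/6
(3,2)B 4/7
(3,3)A 2/4
(4,0)B 3/3
(4,1)B 5/5
(4,2)B 3/5
(4,3)A 1/3
The smallest same-type fraction is 1/4 at (1,0), which reduces to 1/4. Any threshold above that leaves this agent unsatisfied.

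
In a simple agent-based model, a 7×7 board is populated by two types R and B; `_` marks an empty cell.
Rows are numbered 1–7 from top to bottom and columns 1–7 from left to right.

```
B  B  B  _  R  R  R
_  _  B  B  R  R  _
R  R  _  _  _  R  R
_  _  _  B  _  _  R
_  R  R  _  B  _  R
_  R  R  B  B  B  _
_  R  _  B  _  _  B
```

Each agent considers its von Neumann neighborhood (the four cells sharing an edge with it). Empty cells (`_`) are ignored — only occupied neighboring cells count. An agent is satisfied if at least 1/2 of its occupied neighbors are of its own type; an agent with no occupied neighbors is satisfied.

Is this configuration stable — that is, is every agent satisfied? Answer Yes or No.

(1,1)B 1/1 ✓
(1,2)B 2/2 ✓
(1,3)B 2/2 ✓
(1,5)R 2/2 ✓
(1,6)R 3/3 ✓
(1,7)R 1/1 ✓
(2,3)B 2/2 ✓
(2,4)B 1/2 ✓
(2,5)R 2/3 ✓
(2,6)R 3/3 ✓
(3,1)R 1/1 ✓
(3,2)R 1/1 ✓
(3,6)R 2/2 ✓
(3,7)R 2/2 ✓
(4,4)B 0/0 ✓
(4,7)R 2/2 ✓
(5,2)R 2/2 ✓
(5,3)R 2/2 ✓
(5,5)B 1/1 ✓
(5,7)R 1/1 ✓
(6,2)R 3/3 ✓
(6,3)R 2/3 ✓
(6,4)B 2/3 ✓
(6,5)B 3/3 ✓
(6,6)B 1/1 ✓
(7,2)R 1/1 ✓
(7,4)B 1/1 ✓
(7,7)B 0/0 ✓
All meet the threshold, so the configuration is stable.

Yes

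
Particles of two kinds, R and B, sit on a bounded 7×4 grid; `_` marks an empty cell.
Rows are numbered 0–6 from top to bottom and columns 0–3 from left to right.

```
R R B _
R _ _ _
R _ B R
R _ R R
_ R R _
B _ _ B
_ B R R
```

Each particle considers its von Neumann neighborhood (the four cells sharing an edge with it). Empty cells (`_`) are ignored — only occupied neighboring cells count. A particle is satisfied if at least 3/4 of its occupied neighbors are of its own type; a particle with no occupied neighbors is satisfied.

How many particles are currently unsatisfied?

9

Row 0: (0,0)R 2/2 satisfied · (0,1)R 1/2 not · (0,2)B 0/1 not
Row 1: (1,0)R 2/2 satisfied
Row 2: (2,0)R 2/2 satisfied · (2,2)B 0/2 not · (2,3)R 1/2 not
Row 3: (3,0)R 1/1 satisfied · (3,2)R 2/3 not · (3,3)R 2/2 satisfied
Row 4: (4,1)R 1/1 satisfied · (4,2)R 2/2 satisfied
Row 5: (5,0)B 0/0 satisfied · (5,3)B 0/1 not
Row 6: (6,1)B 0/1 not · (6,2)R 1/2 not · (6,3)R 1/2 not
Unsatisfied: (0,1), (0,2), (2,2), (2,3), (3,2), (5,3), (6,1), (6,2), (6,3) — 9 in total.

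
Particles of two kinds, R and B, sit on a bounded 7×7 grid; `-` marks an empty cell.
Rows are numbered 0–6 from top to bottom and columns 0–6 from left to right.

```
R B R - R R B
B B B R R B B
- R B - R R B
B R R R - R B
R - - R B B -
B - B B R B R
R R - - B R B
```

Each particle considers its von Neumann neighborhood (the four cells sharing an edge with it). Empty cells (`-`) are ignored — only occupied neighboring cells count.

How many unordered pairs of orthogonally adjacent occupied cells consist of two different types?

30

Scan each occupied cell's neighbors to the right and below so each pair is counted once.
Row 0: R(0,0)–B(0,1)≠ R(0,0)–B(1,0)≠ B(0,1)–R(0,2)≠ B(0,1)–B(1,1)= R(0,2)–B(1,2)≠ R(0,4)–R(0,5)= R(0,4)–R(1,4)= R(0,5)–B(0,6)≠ R(0,5)–B(1,5)≠ B(0,6)–B(1,6)=  → 6/10 unlike.
Row 1: B(1,0)–B(1,1)= B(1,1)–B(1,2)= B(1,1)–R(2,1)≠ B(1,2)–R(1,3)≠ B(1,2)–B(2,2)= R(1,3)–R(1,4)= R(1,4)–B(1,5)≠ R(1,4)–R(2,4)= B(1,5)–B(1,6)= B(1,5)–R(2,5)≠ B(1,6)–B(2,6)=  → 4/11 unlike.
Row 2: R(2,1)–B(2,2)≠ R(2,1)–R(3,1)= B(2,2)–R(3,2)≠ R(2,4)–R(2,5)= R(2,5)–B(2,6)≠ R(2,5)–R(3,5)= B(2,6)–B(3,6)=  → 3/7 unlike.
Row 3: B(3,0)–R(3,1)≠ B(3,0)–R(4,0)≠ R(3,1)–R(3,2)= R(3,2)–R(3,3)= R(3,3)–R(4,3)= R(3,5)–B(3,6)≠ R(3,5)–B(4,5)≠  → 4/7 unlike.
Row 4: R(4,0)–B(5,0)≠ R(4,3)–B(4,4)≠ R(4,3)–B(5,3)≠ B(4,4)–B(4,5)= B(4,4)–R(5,4)≠ B(4,5)–B(5,5)=  → 4/6 unlike.
Row 5: B(5,0)–R(6,0)≠ B(5,2)–B(5,3)= B(5,3)–R(5,4)≠ R(5,4)–B(5,5)≠ R(5,4)–B(6,4)≠ B(5,5)–R(5,6)≠ B(5,5)–R(6,5)≠ R(5,6)–B(6,6)≠  → 7/8 unlike.
Row 6: R(6,0)–R(6,1)= B(6,4)–R(6,5)≠ R(6,5)–B(6,6)≠  → 2/3 unlike.
Total adjacent occupied pairs: 52; unlike-type pairs: 30.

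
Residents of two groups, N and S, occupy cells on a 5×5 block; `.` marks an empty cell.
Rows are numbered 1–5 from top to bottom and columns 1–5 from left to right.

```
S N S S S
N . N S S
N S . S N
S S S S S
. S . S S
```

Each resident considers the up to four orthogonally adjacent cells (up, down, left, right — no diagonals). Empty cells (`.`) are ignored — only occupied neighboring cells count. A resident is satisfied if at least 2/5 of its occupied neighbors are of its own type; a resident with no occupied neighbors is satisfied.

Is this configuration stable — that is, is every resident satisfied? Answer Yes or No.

Row 1: (1,1)S 0/2 ✗ · (1,2)N 0/2 ✗ · (1,3)S 1/3 ✗ · (1,4)S 3/3 ✓ · (1,5)S 2/2 ✓
Row 2: (2,1)N 1/2 ✓ · (2,3)N 0/2 ✗ · (2,4)S 3/4 ✓ · (2,5)S 2/3 ✓
Row 3: (3,1)N 1/3 ✗ · (3,2)S 1/2 ✓ · (3,4)S 2/3 ✓ · (3,5)N 0/3 ✗
Row 4: (4,1)S 1/2 ✓ · (4,2)S 4/4 ✓ · (4,3)S 2/2 ✓ · (4,4)S 4/4 ✓ · (4,5)S 2/3 ✓
Row 5: (5,2)S 1/1 ✓ · (5,4)S 2/2 ✓ · (5,5)S 2/2 ✓
For instance (1,1) has only 0/2 same-type neighbors, below 2/5.

No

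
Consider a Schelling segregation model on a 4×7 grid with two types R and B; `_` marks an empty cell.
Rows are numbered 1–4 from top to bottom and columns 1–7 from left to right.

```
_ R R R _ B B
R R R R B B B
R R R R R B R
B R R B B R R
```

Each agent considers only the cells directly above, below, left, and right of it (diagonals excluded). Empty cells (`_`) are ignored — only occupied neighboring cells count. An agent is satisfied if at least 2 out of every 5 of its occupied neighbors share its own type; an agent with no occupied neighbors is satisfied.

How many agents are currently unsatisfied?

8

(1,2)R 2/2 satisfied
(1,3)R 3/3 satisfied
(1,4)R 2/2 satisfied
(1,6)B 2/2 satisfied
(1,7)B 2/2 satisfied
(2,1)R 2/2 satisfied
(2,2)R 4/4 satisfied
(2,3)R 4/4 satisfied
(2,4)R 3/4 satisfied
(2,5)B 1/3 not
(2,6)B 4/4 satisfied
(2,7)B 2/3 satisfied
(3,1)R 2/3 satisfied
(3,2)R 4/4 satisfied
(3,3)R 4/4 satisfied
(3,4)R 3/4 satisfied
(3,5)R 1/4 not
(3,6)B 1/4 not
(3,7)R 1/3 not
(4,1)B 0/2 not
(4,2)R 2/3 satisfied
(4,3)R 2/3 satisfied
(4,4)B 1/3 not
(4,5)B 1/3 not
(4,6)R 1/3 not
(4,7)R 2/2 satisfied
Unsatisfied: (2,5), (3,5), (3,6), (3,7), (4,1), (4,4), (4,5), (4,6) — 8 in total.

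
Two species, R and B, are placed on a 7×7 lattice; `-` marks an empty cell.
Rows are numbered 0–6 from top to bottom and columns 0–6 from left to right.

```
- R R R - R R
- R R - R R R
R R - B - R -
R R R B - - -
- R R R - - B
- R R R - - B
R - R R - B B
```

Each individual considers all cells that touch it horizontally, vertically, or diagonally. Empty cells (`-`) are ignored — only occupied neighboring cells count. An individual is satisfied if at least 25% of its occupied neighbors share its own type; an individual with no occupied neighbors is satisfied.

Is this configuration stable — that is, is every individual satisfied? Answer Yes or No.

Row 0: (0,1)R 3/3 satisfied · (0,2)R 4/4 satisfied · (0,3)R 3/3 satisfied · (0,5)R 4/4 satisfied · (0,6)R 3/3 satisfied
Row 1: (1,1)R 5/5 satisfied · (1,2)R 5/6 satisfied · (1,4)R 4/5 satisfied · (1,5)R 5/5 satisfied · (1,6)R 4/4 satisfied
Row 2: (2,0)R 4/4 satisfied · (2,1)R 6/6 satisfied · (2,3)B 1/4 satisfied · (2,5)R 3/3 satisfied
Row 3: (3,0)R 4/4 satisfied · (3,1)R 6/6 satisfied · (3,2)R 5/7 satisfied · (3,3)B 1/4 satisfied
Row 4: (4,1)R 6/6 satisfied · (4,2)R 7/8 satisfied · (4,3)R 4/5 satisfied · (4,6)B 1/1 satisfied
Row 5: (5,1)R 5/5 satisfied · (5,2)R 7/7 satisfied · (5,3)R 5/5 satisfied · (5,6)B 3/3 satisfied
Row 6: (6,0)R 1/1 satisfied · (6,2)R 4/4 satisfied · (6,3)R 3/3 satisfied · (6,5)B 2/2 satisfied · (6,6)B 2/2 satisfied
All meet the threshold, so the configuration is stable.

Yes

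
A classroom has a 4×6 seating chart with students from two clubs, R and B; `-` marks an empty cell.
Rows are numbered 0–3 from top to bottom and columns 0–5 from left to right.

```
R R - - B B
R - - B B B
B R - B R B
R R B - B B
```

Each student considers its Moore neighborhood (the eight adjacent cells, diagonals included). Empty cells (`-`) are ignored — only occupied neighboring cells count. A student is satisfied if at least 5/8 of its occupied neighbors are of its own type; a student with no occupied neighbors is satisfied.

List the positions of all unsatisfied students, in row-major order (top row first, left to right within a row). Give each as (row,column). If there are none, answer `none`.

(2,0), (2,1), (2,4), (3,1), (3,2)

Row 0: (0,0)R 2/2 ok · (0,1)R 2/2 ok · (0,4)B 4/4 ok · (0,5)B 3/3 ok
Row 1: (1,0)R 3/4 ok · (1,3)B 3/4 ok · (1,4)B 6/7 ok · (1,5)B 4/5 ok
Row 2: (2,0)B 0/4 unhappy · (2,1)R 3/5 unhappy · (2,3)B 4/5 ok · (2,4)R 0/7 unhappy · (2,5)B 4/5 ok
Row 3: (3,0)R 2/3 ok · (3,1)R 2/4 unhappy · (3,2)B 1/3 unhappy · (3,4)B 3/4 ok · (3,5)B 2/3 ok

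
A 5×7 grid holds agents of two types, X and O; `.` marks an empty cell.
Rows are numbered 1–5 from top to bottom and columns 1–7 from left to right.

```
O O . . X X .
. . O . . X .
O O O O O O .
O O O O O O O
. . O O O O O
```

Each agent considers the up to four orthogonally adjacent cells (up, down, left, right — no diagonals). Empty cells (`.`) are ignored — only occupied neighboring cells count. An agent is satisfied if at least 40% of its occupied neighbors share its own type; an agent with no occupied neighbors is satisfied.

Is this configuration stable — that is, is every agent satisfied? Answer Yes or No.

Yes

(1,1)O 1/1 satisfied
(1,2)O 1/1 satisfied
(1,5)X 1/1 satisfied
(1,6)X 2/2 satisfied
(2,3)O 1/1 satisfied
(2,6)X 1/2 satisfied
(3,1)O 2/2 satisfied
(3,2)O 3/3 satisfied
(3,3)O 4/4 satisfied
(3,4)O 3/3 satisfied
(3,5)O 3/3 satisfied
(3,6)O 2/3 satisfied
(4,1)O 2/2 satisfied
(4,2)O 3/3 satisfied
(4,3)O 4/4 satisfied
(4,4)O 4/4 satisfied
(4,5)O 4/4 satisfied
(4,6)O 4/4 satisfied
(4,7)O 2/2 satisfied
(5,3)O 2/2 satisfied
(5,4)O 3/3 satisfied
(5,5)O 3/3 satisfied
(5,6)O 3/3 satisfied
(5,7)O 2/2 satisfied
All meet the threshold, so the configuration is stable.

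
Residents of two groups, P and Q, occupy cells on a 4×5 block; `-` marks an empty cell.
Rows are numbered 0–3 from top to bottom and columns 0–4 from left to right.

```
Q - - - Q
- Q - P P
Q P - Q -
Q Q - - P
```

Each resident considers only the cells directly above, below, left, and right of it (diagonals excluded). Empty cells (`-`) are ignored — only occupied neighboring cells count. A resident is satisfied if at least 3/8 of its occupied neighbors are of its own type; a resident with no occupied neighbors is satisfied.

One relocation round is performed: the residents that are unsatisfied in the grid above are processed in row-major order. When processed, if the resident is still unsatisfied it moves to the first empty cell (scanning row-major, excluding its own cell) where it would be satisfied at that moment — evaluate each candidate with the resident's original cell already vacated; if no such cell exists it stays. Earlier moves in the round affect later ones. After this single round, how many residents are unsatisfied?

Initially unsatisfied (in order): (0,4), (1,1), (2,1), (2,3).
  (0,4) → (0,1).
  (1,1): now satisfied by earlier moves; stays.
  (2,1) → (0,3).
  (2,3) → (0,2).
Resulting grid:
Q Q Q P -
- Q - P P
Q - - - -
Q Q - - P
All satisfied now.

0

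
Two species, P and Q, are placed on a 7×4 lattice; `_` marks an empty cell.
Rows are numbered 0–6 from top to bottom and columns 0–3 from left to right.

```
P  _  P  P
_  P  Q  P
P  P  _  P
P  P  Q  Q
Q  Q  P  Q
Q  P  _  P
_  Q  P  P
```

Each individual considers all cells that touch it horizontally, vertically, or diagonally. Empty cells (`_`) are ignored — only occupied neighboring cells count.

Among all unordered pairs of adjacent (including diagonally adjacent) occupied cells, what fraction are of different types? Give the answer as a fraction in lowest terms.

Scan each occupied cell's neighbors to the right and below (and the two forward diagonals) so each pair is counted once.
Row 0: P(0,0)–P(1,1)= P(0,2)–P(0,3)= P(0,2)–Q(1,2)≠ P(0,2)–P(1,3)= P(0,2)–P(1,1)= P(0,3)–P(1,3)= P(0,3)–Q(1,2)≠  → 2/7 unlike.
Row 1: P(1,1)–Q(1,2)≠ P(1,1)–P(2,1)= P(1,1)–P(2,0)= Q(1,2)–P(1,3)≠ Q(1,2)–P(2,3)≠ Q(1,2)–P(2,1)≠ P(1,3)–P(2,3)=  → 4/7 unlike.
Row 2: P(2,0)–P(2,1)= P(2,0)–P(3,0)= P(2,0)–P(3,1)= P(2,1)–P(3,1)= P(2,1)–Q(3,2)≠ P(2,1)–P(3,0)= P(2,3)–Q(3,3)≠ P(2,3)–Q(3,2)≠  → 3/8 unlike.
Row 3: P(3,0)–P(3,1)= P(3,0)–Q(4,0)≠ P(3,0)–Q(4,1)≠ P(3,1)–Q(3,2)≠ P(3,1)–Q(4,1)≠ P(3,1)–P(4,2)= P(3,1)–Q(4,0)≠ Q(3,2)–Q(3,3)= Q(3,2)–P(4,2)≠ Q(3,2)–Q(4,3)= Q(3,2)–Q(4,1)= Q(3,3)–Q(4,3)= Q(3,3)–P(4,2)≠  → 7/13 unlike.
Row 4: Q(4,0)–Q(4,1)= Q(4,0)–Q(5,0)= Q(4,0)–P(5,1)≠ Q(4,1)–P(4,2)≠ Q(4,1)–P(5,1)≠ Q(4,1)–Q(5,0)= P(4,2)–Q(4,3)≠ P(4,2)–P(5,3)= P(4,2)–P(5,1)= Q(4,3)–P(5,3)≠  → 5/10 unlike.
Row 5: Q(5,0)–P(5,1)≠ Q(5,0)–Q(6,1)= P(5,1)–Q(6,1)≠ P(5,1)–P(6,2)= P(5,3)–P(6,3)= P(5,3)–P(6,2)=  → 2/6 unlike.
Row 6: Q(6,1)–P(6,2)≠ P(6,2)–P(6,3)=  → 1/2 unlike.
Total adjacent occupied pairs: 53; unlike-type pairs: 24.
24/53 is already in lowest terms.

24/53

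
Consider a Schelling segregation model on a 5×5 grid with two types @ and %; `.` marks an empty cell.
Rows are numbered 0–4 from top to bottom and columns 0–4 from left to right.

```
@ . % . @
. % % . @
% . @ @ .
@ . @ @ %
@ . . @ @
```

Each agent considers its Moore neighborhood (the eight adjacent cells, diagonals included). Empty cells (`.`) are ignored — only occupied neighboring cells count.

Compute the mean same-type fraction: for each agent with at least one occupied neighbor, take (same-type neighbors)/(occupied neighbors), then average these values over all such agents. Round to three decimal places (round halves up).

0.664

Row 0: (0,0)@ 0/1 · (0,2)% 2/2 · (0,4)@ 1/1
Row 1: (1,1)% 3/5 · (1,2)% 2/4 · (1,4)@ 2/2
Row 2: (2,0)% 1/2 · (2,2)@ 3/5 · (2,3)@ 4/6
Row 3: (3,0)@ 1/2 · (3,2)@ 4/4 · (3,3)@ 5/6 · (3,4)% 0/4
Row 4: (4,0)@ 1/1 · (4,3)@ 3/4 · (4,4)@ 2/3
Sum over 16 agents: 0/1 + 2/2 + 1/1 + 3/5 + 2/4 + 2/2 + 1/2 + 3/5 + 4/6 + 1/2 + 4/4 + 5/6 + 0/4 + 1/1 + 3/4 + 2/3 = 637/60; mean = 637/60 ÷ 16 = 637/960 = 0.663541… → 0.664.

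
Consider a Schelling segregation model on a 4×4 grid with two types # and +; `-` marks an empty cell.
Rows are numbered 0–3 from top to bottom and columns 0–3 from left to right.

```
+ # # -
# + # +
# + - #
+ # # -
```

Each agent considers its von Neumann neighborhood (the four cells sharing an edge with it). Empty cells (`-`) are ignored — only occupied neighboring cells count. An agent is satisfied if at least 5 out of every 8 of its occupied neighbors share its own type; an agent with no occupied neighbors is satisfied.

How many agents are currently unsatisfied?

(0,0)+ 0/2 ✗
(0,1)# 1/3 ✗
(0,2)# 2/2 ✓
(1,0)# 1/3 ✗
(1,1)+ 1/4 ✗
(1,2)# 1/3 ✗
(1,3)+ 0/2 ✗
(2,0)# 1/3 ✗
(2,1)+ 1/3 ✗
(2,3)# 0/1 ✗
(3,0)+ 0/2 ✗
(3,1)# 1/3 ✗
(3,2)# 1/1 ✓
Unsatisfied: (0,0), (0,1), (1,0), (1,1), (1,2), (1,3), (2,0), (2,1), (2,3), (3,0), (3,1) — 11 in total.

11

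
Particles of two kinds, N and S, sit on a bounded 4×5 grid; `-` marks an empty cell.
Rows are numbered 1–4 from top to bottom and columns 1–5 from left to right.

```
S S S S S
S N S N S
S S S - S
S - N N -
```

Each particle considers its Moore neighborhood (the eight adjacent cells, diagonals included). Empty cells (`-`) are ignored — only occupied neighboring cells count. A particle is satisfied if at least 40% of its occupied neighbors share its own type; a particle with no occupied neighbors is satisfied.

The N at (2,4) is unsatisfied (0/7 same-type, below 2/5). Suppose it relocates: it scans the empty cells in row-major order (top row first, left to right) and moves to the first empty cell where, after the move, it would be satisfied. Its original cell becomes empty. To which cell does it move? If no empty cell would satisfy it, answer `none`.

(4,5)

Vacating (2,4). Empty cells in order:
  (3,4): 2/6 same-type → still unsatisfied.
  (4,2): 1/5 same-type → still unsatisfied.
  (4,5): 1/2 same-type → satisfied — stop here.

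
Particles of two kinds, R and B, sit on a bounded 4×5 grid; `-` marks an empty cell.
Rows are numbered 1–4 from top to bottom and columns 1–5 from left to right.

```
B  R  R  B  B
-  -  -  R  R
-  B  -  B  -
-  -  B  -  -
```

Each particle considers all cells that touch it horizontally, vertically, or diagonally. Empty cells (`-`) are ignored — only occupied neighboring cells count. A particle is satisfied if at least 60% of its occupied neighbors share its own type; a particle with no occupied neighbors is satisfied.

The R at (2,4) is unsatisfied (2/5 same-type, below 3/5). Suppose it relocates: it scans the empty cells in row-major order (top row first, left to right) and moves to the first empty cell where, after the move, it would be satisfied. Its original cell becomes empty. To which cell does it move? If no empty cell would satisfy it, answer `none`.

none

Vacating (2,4). Empty cells in order:
  (2,1): 1/3 same-type → still unsatisfied.
  (2,2): 2/4 same-type → still unsatisfied.
  (2,3): 2/5 same-type → still unsatisfied.
  (3,1): 0/1 same-type → still unsatisfied.
  (3,3): 0/3 same-type → still unsatisfied.
  (3,5): 1/2 same-type → still unsatisfied.
  (4,1): 0/1 same-type → still unsatisfied.
  (4,2): 0/2 same-type → still unsatisfied.
  (4,4): 0/2 same-type → still unsatisfied.
  (4,5): 0/1 same-type → still unsatisfied.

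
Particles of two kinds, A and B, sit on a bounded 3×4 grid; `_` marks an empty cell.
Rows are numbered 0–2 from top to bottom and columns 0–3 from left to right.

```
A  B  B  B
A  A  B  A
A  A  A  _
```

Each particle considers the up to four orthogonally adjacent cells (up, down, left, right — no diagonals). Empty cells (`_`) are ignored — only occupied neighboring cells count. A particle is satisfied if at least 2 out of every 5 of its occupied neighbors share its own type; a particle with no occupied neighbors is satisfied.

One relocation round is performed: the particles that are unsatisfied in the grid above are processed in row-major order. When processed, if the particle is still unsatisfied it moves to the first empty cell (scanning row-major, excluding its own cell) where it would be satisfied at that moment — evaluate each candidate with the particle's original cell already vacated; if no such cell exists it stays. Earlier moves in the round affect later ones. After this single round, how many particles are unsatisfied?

2

Initially unsatisfied (in order): (0,1), (1,2), (1,3).
  (0,1): no empty cell satisfies it; stays.
  (1,2): no empty cell satisfies it; stays.
  (1,3) → (2,3).
Resulting grid:
A B B B
A A B _
A A A A
Unsatisfied now: (0,1), (1,2).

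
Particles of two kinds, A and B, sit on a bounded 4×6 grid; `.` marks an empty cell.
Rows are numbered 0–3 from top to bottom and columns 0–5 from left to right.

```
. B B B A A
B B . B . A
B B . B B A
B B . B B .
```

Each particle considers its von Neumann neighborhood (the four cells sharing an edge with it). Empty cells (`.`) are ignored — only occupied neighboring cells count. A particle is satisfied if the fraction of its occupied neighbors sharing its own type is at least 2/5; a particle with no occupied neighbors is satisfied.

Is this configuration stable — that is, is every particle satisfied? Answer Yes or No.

Yes

(0,1)B 2/2 ok
(0,2)B 2/2 ok
(0,3)B 2/3 ok
(0,4)A 1/2 ok
(0,5)A 2/2 ok
(1,0)B 2/2 ok
(1,1)B 3/3 ok
(1,3)B 2/2 ok
(1,5)A 2/2 ok
(2,0)B 3/3 ok
(2,1)B 3/3 ok
(2,3)B 3/3 ok
(2,4)B 2/3 ok
(2,5)A 1/2 ok
(3,0)B 2/2 ok
(3,1)B 2/2 ok
(3,3)B 2/2 ok
(3,4)B 2/2 ok
All meet the threshold, so the configuration is stable.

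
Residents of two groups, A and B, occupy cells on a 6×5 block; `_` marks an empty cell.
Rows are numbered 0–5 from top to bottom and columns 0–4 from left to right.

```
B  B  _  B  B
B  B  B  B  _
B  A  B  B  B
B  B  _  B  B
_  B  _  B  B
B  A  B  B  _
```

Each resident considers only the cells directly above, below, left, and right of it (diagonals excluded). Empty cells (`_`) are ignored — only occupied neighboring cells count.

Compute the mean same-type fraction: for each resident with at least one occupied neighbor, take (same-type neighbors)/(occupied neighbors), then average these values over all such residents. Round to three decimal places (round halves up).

0.781

Row 0: (0,0)B 2/2 · (0,1)B 2/2 · (0,3)B 2/2 · (0,4)B 1/1
Row 1: (1,0)B 3/3 · (1,1)B 3/4 · (1,2)B 3/3 · (1,3)B 3/3
Row 2: (2,0)B 2/3 · (2,1)A 0/4 · (2,2)B 2/3 · (2,3)B 4/4 · (2,4)B 2/2
Row 3: (3,0)B 2/2 · (3,1)B 2/3 · (3,3)B 3/3 · (3,4)B 3/3
Row 4: (4,1)B 1/2 · (4,3)B 3/3 · (4,4)B 2/2
Row 5: (5,0)B 0/1 · (5,1)A 0/3 · (5,2)B 1/2 · (5,3)B 2/2
Sum over 24 residents: 2/2 + 2/2 + 2/2 + 1/1 + 3/3 + 3/4 + 3/3 + 3/3 + 2/3 + 0/4 + 2/3 + 4/4 + 2/2 + 2/2 + 2/3 + 3/3 + 3/3 + 1/2 + 3/3 + 2/2 + 0/1 + 0/3 + 1/2 + 2/2 = 75/4; mean = 75/4 ÷ 24 = 25/32 = 0.78125 → 0.781.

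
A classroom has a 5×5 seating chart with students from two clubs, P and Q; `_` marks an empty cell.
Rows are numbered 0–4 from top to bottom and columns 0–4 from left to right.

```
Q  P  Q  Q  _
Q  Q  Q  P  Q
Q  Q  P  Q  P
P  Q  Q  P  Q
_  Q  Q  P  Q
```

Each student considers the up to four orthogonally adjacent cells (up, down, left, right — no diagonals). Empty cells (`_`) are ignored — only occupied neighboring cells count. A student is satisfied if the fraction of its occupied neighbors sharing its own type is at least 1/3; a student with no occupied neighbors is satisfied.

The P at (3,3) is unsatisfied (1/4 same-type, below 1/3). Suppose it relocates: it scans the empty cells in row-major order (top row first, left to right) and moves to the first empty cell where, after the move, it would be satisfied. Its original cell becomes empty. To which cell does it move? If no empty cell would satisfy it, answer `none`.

(4,0)

Vacating (3,3). Empty cells in order:
  (0,4): 0/2 same-type → still unsatisfied.
  (4,0): 1/2 same-type → satisfied — stop here.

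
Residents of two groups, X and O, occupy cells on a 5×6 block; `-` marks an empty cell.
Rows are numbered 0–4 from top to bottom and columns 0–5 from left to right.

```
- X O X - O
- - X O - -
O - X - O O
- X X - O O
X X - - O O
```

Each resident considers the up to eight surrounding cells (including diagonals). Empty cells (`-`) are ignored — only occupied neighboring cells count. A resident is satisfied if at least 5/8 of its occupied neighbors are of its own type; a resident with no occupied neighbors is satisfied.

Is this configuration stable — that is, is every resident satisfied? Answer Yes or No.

No

Row 0: (0,1)X 1/2 unhappy · (0,2)O 1/4 unhappy · (0,3)X 1/3 unhappy · (0,5)O 0/0 ok
Row 1: (1,2)X 3/5 unhappy · (1,3)O 2/5 unhappy
Row 2: (2,0)O 0/1 unhappy · (2,2)X 3/4 ok · (2,4)O 4/4 ok · (2,5)O 3/3 ok
Row 3: (3,1)X 4/5 ok · (3,2)X 3/3 ok · (3,4)O 5/5 ok · (3,5)O 5/5 ok
Row 4: (4,0)X 2/2 ok · (4,1)X 3/3 ok · (4,4)O 3/3 ok · (4,5)O 3/3 ok
For instance (0,1) has only 1/2 same-type neighbors, below 5/8.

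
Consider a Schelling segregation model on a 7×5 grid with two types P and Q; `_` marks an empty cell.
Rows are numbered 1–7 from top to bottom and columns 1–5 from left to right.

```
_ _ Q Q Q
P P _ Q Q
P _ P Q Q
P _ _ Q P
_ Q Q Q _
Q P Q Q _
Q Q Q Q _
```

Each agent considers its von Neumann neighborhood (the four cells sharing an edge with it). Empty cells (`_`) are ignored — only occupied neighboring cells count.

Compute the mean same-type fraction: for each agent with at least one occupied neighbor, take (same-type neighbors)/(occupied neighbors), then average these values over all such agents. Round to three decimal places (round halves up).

0.780

Row 1: (1,3)Q 1/1 · (1,4)Q 3/3 · (1,5)Q 2/2
Row 2: (2,1)P 2/2 · (2,2)P 1/1 · (2,4)Q 3/3 · (2,5)Q 3/3
Row 3: (3,1)P 2/2 · (3,3)P 0/1 · (3,4)Q 3/4 · (3,5)Q 2/3
Row 4: (4,1)P 1/1 · (4,4)Q 2/3 · (4,5)P 0/2
Row 5: (5,2)Q 1/2 · (5,3)Q 3/3 · (5,4)Q 3/3
Row 6: (6,1)Q 1/2 · (6,2)P 0/4 · (6,3)Q 3/4 · (6,4)Q 3/3
Row 7: (7,1)Q 2/2 · (7,2)Q 2/3 · (7,3)Q 3/3 · (7,4)Q 2/2
Sum over 25 agents: 1/1 + 3/3 + 2/2 + 2/2 + 1/1 + 3/3 + 3/3 + 2/2 + 0/1 + 3/4 + 2/3 + 1/1 + 2/3 + 0/2 + 1/2 + 3/3 + 3/3 + 1/2 + 0/4 + 3/4 + 3/3 + 2/2 + 2/3 + 3/3 + 2/2 = 39/2; mean = 39/2 ÷ 25 = 39/50 = 0.78 → 0.780.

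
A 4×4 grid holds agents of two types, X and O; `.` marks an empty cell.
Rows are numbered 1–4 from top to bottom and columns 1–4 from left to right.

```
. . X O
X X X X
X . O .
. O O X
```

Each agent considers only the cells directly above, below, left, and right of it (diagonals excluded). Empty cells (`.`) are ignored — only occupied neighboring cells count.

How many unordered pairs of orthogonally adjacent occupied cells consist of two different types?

Scan each occupied cell's neighbors to the right and below so each pair is counted once.
From row 1: 2 unlike of 3 pairs (running 2/3).
From row 2: 1 unlike of 5 pairs (running 3/8).
From row 3: 0 unlike of 1 pairs (running 3/9).
From row 4: 1 unlike of 2 pairs (running 4/11).
Total adjacent occupied pairs: 11; unlike-type pairs: 4.

4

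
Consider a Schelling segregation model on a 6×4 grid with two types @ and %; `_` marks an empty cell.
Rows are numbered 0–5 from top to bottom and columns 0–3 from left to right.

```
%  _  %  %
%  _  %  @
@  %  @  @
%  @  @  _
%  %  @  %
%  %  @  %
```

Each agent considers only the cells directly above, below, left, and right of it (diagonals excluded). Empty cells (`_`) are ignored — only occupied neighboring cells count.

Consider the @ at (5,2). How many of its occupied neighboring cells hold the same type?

Occupied neighbors of (5,2): (4,2)=@, (5,1)=%, (5,3)=%.
Same type (@): 1 of 3.

1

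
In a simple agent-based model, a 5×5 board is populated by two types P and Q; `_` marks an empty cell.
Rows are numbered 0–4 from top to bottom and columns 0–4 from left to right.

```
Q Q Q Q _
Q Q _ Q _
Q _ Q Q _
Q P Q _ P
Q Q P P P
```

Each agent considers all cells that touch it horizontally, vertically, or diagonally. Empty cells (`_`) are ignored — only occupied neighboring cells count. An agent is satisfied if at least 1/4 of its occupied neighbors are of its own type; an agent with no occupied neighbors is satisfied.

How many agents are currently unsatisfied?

Row 0: (0,0)Q 3/3 ok · (0,1)Q 4/4 ok · (0,2)Q 4/4 ok · (0,3)Q 2/2 ok
Row 1: (1,0)Q 4/4 ok · (1,1)Q 6/6 ok · (1,3)Q 4/4 ok
Row 2: (2,0)Q 3/4 ok · (2,2)Q 4/5 ok · (2,3)Q 3/4 ok
Row 3: (3,0)Q 3/4 ok · (3,1)P 1/7 unhappy · (3,2)Q 3/6 ok · (3,4)P 2/3 ok
Row 4: (4,0)Q 2/3 ok · (4,1)Q 3/5 ok · (4,2)P 2/4 ok · (4,3)P 3/4 ok · (4,4)P 2/2 ok
Unsatisfied: (3,1) — 1 in total.

1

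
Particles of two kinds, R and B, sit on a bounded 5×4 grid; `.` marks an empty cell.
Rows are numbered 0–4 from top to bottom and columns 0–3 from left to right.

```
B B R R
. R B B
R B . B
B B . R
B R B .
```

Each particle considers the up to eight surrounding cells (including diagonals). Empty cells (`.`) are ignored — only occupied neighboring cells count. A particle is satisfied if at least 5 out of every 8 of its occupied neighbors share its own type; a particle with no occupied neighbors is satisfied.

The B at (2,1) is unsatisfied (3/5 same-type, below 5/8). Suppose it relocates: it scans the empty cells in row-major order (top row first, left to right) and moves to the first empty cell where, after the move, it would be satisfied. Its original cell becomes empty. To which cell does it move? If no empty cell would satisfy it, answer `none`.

(2,2)

Vacating (2,1). Empty cells in order:
  (1,0): 2/4 same-type → still unsatisfied.
  (2,2): 4/6 same-type → satisfied — stop here.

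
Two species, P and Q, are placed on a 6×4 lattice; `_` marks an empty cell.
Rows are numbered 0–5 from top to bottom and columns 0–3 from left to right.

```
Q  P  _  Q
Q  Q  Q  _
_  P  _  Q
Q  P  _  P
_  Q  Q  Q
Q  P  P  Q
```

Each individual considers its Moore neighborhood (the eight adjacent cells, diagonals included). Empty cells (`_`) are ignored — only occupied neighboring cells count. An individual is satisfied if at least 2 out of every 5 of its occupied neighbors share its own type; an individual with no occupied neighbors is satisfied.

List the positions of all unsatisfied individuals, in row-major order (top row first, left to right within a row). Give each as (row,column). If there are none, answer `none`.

(0,1), (2,1), (3,0), (3,1), (3,3), (5,1), (5,2)

Row 0: (0,0)Q 2/3 satisfied · (0,1)P 0/4 not · (0,3)Q 1/1 satisfied
Row 1: (1,0)Q 2/4 satisfied · (1,1)Q 3/5 satisfied · (1,2)Q 3/5 satisfied
Row 2: (2,1)P 1/5 not · (2,3)Q 1/2 satisfied
Row 3: (3,0)Q 1/3 not · (3,1)P 1/4 not · (3,3)P 0/3 not
Row 4: (4,1)Q 3/6 satisfied · (4,2)Q 3/7 satisfied · (4,3)Q 2/4 satisfied
Row 5: (5,0)Q 1/2 satisfied · (5,1)P 1/4 not · (5,2)P 1/5 not · (5,3)Q 2/3 satisfied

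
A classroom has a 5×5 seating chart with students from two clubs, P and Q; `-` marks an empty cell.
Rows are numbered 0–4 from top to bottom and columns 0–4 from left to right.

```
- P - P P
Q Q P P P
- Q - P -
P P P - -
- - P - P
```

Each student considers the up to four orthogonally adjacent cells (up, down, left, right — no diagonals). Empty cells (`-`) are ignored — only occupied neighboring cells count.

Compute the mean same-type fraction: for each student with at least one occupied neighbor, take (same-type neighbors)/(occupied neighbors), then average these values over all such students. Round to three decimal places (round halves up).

Row 0: (0,1)P 0/1 · (0,3)P 2/2 · (0,4)P 2/2
Row 1: (1,0)Q 1/1 · (1,1)Q 2/4 · (1,2)P 1/2 · (1,3)P 4/4 · (1,4)P 2/2
Row 2: (2,1)Q 1/2 · (2,3)P 1/1
Row 3: (3,0)P 1/1 · (3,1)P 2/3 · (3,2)P 2/2
Row 4: (4,2)P 1/1 · (4,4)P — no occupied neighbors
Sum over 14 students: 0/1 + 2/2 + 2/2 + 1/1 + 2/4 + 1/2 + 4/4 + 2/2 + 1/2 + 1/1 + 1/1 + 2/3 + 2/2 + 1/1 = 67/6; mean = 67/6 ÷ 14 = 67/84 = 0.797619… → 0.798.

0.798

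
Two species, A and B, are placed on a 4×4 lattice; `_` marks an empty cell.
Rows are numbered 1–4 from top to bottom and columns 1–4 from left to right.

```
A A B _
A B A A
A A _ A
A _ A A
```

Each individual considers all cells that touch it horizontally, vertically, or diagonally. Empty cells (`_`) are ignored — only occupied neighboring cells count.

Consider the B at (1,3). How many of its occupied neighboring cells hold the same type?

Occupied neighbors of (1,3): (1,2)=A, (2,2)=B, (2,3)=A, (2,4)=A.
Same type (B): 1 of 4.

1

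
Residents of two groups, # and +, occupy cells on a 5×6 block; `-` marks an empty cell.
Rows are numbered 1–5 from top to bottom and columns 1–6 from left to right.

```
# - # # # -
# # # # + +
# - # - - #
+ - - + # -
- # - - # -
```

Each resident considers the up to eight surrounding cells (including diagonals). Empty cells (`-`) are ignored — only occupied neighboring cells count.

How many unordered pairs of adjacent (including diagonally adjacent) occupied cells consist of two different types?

11

Scan each occupied cell's neighbors to the right and below (and the two forward diagonals) so each pair is counted once.
Row 1: #(1,1)–#(2,1)= #(1,1)–#(2,2)= #(1,3)–#(1,4)= #(1,3)–#(2,3)= #(1,3)–#(2,4)= #(1,3)–#(2,2)= #(1,4)–#(1,5)= #(1,4)–#(2,4)= #(1,4)–+(2,5)≠ #(1,4)–#(2,3)= #(1,5)–+(2,5)≠ #(1,5)–+(2,6)≠ #(1,5)–#(2,4)=  → 3/13 unlike.
Row 2: #(2,1)–#(2,2)= #(2,1)–#(3,1)= #(2,2)–#(2,3)= #(2,2)–#(3,3)= #(2,2)–#(3,1)= #(2,3)–#(2,4)= #(2,3)–#(3,3)= #(2,4)–+(2,5)≠ #(2,4)–#(3,3)= +(2,5)–+(2,6)= +(2,5)–#(3,6)≠ +(2,6)–#(3,6)≠  → 3/12 unlike.
Row 3: #(3,1)–+(4,1)≠ #(3,3)–+(4,4)≠ #(3,6)–#(4,5)=  → 2/3 unlike.
Row 4: +(4,1)–#(5,2)≠ +(4,4)–#(4,5)≠ +(4,4)–#(5,5)≠ #(4,5)–#(5,5)=  → 3/4 unlike.
Total adjacent occupied pairs: 32; unlike-type pairs: 11.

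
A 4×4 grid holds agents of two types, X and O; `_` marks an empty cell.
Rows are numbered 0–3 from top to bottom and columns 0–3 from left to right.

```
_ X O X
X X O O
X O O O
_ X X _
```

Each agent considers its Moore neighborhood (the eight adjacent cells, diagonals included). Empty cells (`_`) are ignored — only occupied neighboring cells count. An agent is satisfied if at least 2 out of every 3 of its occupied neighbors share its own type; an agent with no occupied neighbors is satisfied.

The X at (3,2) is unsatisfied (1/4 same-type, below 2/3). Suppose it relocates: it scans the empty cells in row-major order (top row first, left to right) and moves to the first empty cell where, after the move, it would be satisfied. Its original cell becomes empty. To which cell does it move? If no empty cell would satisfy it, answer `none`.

Vacating (3,2). Empty cells in order:
  (0,0): 3/3 same-type → satisfied — stop here.

(0,0)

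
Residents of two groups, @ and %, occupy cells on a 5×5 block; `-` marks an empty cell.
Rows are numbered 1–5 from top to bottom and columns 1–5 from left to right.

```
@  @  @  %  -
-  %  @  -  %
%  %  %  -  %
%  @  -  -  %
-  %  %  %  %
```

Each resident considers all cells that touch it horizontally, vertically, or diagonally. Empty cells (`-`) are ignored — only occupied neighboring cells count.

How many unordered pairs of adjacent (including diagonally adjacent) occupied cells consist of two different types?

14

Scan each occupied cell's neighbors to the right and below (and the two forward diagonals) so each pair is counted once.
From row 1: 5 unlike of 10 pairs (running 5/10).
From row 2: 3 unlike of 7 pairs (running 8/17).
From row 3: 3 unlike of 8 pairs (running 11/25).
From row 4: 3 unlike of 6 pairs (running 14/31).
From row 5: 0 unlike of 3 pairs (running 14/34).
Total adjacent occupied pairs: 34; unlike-type pairs: 14.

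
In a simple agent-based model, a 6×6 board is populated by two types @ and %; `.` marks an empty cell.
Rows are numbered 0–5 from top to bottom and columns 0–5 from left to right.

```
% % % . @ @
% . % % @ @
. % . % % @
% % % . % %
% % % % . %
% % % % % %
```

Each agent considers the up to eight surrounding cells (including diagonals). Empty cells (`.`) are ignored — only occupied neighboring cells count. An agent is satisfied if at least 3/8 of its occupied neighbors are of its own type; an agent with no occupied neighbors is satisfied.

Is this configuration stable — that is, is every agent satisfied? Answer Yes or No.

Row 0: (0,0)% 2/2 satisfied · (0,1)% 4/4 satisfied · (0,2)% 3/3 satisfied · (0,4)@ 3/4 satisfied · (0,5)@ 3/3 satisfied
Row 1: (1,0)% 3/3 satisfied · (1,2)% 5/5 satisfied · (1,3)% 4/6 satisfied · (1,4)@ 4/7 satisfied · (1,5)@ 4/5 satisfied
Row 2: (2,1)% 5/5 satisfied · (2,3)% 5/6 satisfied · (2,4)% 4/7 satisfied · (2,5)@ 2/5 satisfied
Row 3: (3,0)% 4/4 satisfied · (3,1)% 6/6 satisfied · (3,2)% 6/6 satisfied · (3,4)% 5/6 satisfied · (3,5)% 3/4 satisfied
Row 4: (4,0)% 5/5 satisfied · (4,1)% 8/8 satisfied · (4,2)% 7/7 satisfied · (4,3)% 6/6 satisfied · (4,5)% 4/4 satisfied
Row 5: (5,0)% 3/3 satisfied · (5,1)% 5/5 satisfied · (5,2)% 5/5 satisfied · (5,3)% 4/4 satisfied · (5,4)% 4/4 satisfied · (5,5)% 2/2 satisfied
All meet the threshold, so the configuration is stable.

Yes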